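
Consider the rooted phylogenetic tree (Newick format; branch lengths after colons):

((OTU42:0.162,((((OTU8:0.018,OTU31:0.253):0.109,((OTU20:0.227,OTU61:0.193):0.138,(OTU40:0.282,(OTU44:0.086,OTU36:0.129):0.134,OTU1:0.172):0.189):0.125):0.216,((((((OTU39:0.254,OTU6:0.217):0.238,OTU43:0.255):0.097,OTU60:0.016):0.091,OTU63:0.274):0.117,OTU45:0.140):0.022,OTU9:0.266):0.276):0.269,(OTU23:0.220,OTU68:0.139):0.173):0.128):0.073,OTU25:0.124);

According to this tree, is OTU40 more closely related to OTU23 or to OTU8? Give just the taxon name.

OTU8

The MRCA of OTU40 and OTU8 subtends ((OTU8,OTU31),((OTU20,OTU61),(OTU40,(OTU44,OTU36),OTU1))) (8 taxa).
The MRCA of OTU40 and OTU23 subtends ((((OTU8,OTU31),((OTU20,OTU61),(OTU40,(OTU44,OTU36),OTU1))),((((((OTU39,OTU6),OTU43),OTU60),OTU63),OTU45),OTU9)),(OTU23,OTU68)) (17 taxa).
The first is nested inside the second, so OTU40 shares a more recent common ancestor with OTU8.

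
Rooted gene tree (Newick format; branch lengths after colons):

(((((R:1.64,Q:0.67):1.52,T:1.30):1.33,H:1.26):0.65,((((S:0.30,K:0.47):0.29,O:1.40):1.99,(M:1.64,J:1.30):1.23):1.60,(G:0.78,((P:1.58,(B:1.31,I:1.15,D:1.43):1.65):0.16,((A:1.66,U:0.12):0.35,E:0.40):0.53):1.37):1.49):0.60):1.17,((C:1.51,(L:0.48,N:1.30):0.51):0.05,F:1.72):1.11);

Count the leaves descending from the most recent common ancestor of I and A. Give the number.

The MRCA of I and A is the node subtending ((P,(B,I,D)),((A,U),E)).
That clade contains 7 terminal taxa: A, B, D, E, I, P, U.

7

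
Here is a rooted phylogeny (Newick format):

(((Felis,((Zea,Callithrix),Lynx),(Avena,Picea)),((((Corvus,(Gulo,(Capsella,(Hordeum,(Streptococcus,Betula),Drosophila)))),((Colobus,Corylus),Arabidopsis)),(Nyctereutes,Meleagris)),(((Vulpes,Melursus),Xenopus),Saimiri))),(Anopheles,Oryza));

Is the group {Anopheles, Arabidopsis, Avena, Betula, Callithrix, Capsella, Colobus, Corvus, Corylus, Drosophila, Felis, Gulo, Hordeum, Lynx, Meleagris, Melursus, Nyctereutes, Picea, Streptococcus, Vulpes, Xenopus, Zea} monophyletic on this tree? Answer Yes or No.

No

The MRCA of the listed taxa is the root, so the smallest clade containing them is the whole tree.
That clade also contains Oryza, Saimiri, which are not in the proposed group, so the group is not monophyletic.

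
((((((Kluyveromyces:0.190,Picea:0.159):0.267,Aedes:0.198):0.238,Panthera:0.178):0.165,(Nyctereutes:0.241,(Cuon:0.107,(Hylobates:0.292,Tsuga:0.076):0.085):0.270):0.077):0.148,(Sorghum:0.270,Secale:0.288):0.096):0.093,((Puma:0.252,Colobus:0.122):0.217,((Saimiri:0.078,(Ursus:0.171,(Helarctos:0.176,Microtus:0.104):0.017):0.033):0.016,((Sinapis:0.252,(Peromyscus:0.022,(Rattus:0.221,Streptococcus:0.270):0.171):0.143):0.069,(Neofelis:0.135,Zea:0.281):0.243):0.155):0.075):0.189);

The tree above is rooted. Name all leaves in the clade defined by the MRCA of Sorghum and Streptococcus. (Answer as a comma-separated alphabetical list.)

Tracing Sorghum: it sits inside (Sorghum,Secale).
Tracing Streptococcus: it sits inside (Rattus,Streptococcus).
The smallest clade enclosing both is the whole tree (their MRCA is the root), so the answer is all 22 tips in alphabetical order.

Aedes, Colobus, Cuon, Helarctos, Hylobates, Kluyveromyces, Microtus, Neofelis, Nyctereutes, Panthera, Peromyscus, Picea, Puma, Rattus, Saimiri, Secale, Sinapis, Sorghum, Streptococcus, Tsuga, Ursus, Zea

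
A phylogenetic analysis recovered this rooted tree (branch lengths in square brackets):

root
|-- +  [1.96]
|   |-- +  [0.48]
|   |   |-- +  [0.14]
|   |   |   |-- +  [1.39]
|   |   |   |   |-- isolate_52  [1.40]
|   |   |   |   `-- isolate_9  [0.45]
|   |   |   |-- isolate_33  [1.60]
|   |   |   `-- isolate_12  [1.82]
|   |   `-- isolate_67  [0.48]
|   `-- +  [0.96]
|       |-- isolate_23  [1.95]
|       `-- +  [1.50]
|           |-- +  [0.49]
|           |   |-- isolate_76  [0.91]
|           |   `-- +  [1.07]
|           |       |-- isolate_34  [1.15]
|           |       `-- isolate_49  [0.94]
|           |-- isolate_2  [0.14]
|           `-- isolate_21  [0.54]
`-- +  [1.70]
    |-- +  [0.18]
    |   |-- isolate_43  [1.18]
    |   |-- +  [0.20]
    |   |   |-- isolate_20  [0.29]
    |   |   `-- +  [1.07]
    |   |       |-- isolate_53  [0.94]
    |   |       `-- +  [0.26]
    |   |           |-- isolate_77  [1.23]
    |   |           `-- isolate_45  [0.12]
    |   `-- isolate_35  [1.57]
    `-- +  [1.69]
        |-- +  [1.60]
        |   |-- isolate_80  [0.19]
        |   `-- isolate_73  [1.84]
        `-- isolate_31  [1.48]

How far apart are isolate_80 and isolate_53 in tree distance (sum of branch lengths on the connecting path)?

5.87

The path runs isolate_80 → … → MRCA → … → isolate_53; the MRCA is the node subtending ((isolate_43,(isolate_20,(isolate_53,(isolate_77,isolate_45))),isolate_35),((isolate_80,isolate_73),isolate_31)).
Branch lengths along that path: 0.19 + 1.60 + 1.69 + 0.18 + 0.20 + 1.07 + 0.94 = 5.87.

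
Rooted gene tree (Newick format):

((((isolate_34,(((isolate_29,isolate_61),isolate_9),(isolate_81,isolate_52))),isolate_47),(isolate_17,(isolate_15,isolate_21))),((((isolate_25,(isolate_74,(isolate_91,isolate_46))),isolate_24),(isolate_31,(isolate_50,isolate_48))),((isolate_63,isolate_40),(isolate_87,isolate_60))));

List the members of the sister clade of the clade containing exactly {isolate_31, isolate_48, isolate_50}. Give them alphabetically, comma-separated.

isolate_24, isolate_25, isolate_46, isolate_74, isolate_91

The clade containing exactly {isolate_31, isolate_48, isolate_50} attaches to the tree at the node subtending (((isolate_25,(isolate_74,(isolate_91,isolate_46))),isolate_24),(isolate_31,(isolate_50,isolate_48))).
The other lineage descending from that same node — the sister group — is ((isolate_25,(isolate_74,(isolate_91,isolate_46))),isolate_24); its 5 tips in alphabetical order are the answer.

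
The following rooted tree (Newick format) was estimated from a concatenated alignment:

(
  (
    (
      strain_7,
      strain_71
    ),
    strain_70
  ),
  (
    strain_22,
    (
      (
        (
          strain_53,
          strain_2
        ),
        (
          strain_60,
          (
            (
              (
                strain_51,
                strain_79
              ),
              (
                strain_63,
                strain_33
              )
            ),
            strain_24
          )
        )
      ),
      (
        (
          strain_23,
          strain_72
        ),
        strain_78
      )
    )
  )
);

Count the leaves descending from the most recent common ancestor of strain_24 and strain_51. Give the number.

The MRCA of strain_24 and strain_51 is the node subtending (((strain_51,strain_79),(strain_63,strain_33)),strain_24).
That clade contains 5 terminal taxa: strain_24, strain_33, strain_51, strain_63, strain_79.

5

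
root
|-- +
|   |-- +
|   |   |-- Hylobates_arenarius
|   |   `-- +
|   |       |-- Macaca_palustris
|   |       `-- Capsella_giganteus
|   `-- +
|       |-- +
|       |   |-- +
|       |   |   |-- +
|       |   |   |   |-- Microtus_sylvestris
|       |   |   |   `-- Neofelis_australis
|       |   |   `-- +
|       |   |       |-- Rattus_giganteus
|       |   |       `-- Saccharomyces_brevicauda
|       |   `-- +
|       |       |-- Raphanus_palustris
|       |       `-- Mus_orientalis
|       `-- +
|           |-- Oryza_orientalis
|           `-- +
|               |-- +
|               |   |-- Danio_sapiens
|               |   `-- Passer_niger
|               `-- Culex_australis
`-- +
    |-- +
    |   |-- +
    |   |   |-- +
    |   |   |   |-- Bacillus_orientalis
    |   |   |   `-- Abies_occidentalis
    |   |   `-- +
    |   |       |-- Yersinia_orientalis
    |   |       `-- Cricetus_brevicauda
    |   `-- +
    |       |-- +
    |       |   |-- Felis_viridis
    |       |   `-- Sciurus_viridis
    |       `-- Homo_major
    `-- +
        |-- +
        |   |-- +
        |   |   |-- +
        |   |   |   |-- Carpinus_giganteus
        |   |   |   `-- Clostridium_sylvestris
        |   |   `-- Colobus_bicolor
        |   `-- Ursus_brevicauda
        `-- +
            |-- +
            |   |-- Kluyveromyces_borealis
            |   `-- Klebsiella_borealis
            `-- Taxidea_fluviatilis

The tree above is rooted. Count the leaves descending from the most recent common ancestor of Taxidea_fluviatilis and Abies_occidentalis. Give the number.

The MRCA of Taxidea_fluviatilis and Abies_occidentalis is the node subtending ((((Bacillus_orientalis,Abies_occidentalis),(Yersinia_orientalis,Cricetus_brevicauda)),((Felis_viridis,Sciurus_viridis),Homo_major)),((((Carpinus_giganteus,Clostridium_sylvestris),Colobus_bicolor),Ursus_brevicauda),((Kluyveromyces_borealis,Klebsiella_borealis),Taxidea_fluviatilis))).
That clade contains 14 terminal taxa: Abies_occidentalis, Bacillus_orientalis, Carpinus_giganteus, Clostridium_sylvestris, Colobus_bicolor, Cricetus_brevicauda, Felis_viridis, Homo_major, Klebsiella_borealis, Kluyveromyces_borealis, Sciurus_viridis, Taxidea_fluviatilis, Ursus_brevicauda, Yersinia_orientalis.

14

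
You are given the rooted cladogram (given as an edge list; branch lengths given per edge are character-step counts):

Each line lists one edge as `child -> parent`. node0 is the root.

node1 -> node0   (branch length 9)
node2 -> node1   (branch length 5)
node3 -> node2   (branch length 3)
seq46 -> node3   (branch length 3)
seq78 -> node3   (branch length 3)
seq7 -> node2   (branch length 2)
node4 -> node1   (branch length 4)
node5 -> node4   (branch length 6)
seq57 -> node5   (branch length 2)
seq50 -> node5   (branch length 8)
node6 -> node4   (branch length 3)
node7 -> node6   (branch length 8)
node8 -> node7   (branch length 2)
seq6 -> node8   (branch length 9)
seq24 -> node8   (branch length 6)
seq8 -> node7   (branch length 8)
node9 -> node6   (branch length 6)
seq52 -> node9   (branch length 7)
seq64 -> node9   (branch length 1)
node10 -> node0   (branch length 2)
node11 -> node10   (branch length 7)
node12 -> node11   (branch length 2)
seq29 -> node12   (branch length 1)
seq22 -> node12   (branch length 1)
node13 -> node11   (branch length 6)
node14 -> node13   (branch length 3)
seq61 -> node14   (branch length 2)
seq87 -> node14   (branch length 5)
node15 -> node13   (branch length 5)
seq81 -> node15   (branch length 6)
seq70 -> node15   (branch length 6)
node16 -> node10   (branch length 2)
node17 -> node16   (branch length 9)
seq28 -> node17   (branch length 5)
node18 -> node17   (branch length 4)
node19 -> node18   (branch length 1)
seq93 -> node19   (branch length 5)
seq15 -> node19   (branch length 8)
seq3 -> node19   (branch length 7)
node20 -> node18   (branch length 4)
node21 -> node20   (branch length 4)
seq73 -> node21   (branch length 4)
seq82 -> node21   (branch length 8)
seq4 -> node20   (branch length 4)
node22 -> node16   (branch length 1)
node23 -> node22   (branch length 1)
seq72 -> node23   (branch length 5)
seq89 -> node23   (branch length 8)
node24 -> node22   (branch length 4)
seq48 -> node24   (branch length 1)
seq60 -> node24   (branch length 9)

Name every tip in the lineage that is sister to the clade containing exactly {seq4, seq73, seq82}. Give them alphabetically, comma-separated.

The clade containing exactly {seq4, seq73, seq82} attaches to the tree at the node subtending ((seq93,seq15,seq3),((seq73,seq82),seq4)).
The other lineage descending from that same node — the sister group — is (seq93,seq15,seq3); its 3 tips in alphabetical order are the answer.

seq15, seq3, seq93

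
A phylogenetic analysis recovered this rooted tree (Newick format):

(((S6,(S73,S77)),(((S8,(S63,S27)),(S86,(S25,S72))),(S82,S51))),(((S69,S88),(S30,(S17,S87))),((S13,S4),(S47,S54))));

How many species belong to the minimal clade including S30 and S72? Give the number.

20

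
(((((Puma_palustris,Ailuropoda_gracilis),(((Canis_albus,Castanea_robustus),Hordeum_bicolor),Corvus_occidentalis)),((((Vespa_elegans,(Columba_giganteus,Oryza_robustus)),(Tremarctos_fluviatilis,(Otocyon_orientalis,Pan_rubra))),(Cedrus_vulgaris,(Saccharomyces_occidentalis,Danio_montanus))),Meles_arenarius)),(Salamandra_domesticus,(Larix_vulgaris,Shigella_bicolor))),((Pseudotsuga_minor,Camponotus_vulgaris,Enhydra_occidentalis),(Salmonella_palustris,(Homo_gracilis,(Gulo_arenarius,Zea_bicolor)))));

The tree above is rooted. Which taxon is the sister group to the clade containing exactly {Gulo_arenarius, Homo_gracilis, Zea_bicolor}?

The clade containing exactly {Gulo_arenarius, Homo_gracilis, Zea_bicolor} attaches to the tree at the node subtending (Salmonella_palustris,(Homo_gracilis,(Gulo_arenarius,Zea_bicolor))).
The other lineage descending from that same node — the sister group — is the single tip Salmonella_palustris.

Salmonella_palustris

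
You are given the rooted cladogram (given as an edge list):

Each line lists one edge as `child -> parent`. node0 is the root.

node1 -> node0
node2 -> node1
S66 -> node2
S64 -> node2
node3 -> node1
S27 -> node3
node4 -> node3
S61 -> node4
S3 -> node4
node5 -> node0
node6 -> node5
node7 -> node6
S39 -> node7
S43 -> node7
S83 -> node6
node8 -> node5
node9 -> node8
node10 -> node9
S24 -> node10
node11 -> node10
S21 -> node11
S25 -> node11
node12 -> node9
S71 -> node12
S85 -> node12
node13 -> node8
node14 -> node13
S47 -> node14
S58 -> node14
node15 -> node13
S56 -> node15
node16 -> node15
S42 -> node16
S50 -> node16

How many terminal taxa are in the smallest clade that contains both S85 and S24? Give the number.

5

The MRCA of S85 and S24 is the node subtending ((S24,(S21,S25)),(S71,S85)).
That clade contains 5 terminal taxa: S21, S24, S25, S71, S85.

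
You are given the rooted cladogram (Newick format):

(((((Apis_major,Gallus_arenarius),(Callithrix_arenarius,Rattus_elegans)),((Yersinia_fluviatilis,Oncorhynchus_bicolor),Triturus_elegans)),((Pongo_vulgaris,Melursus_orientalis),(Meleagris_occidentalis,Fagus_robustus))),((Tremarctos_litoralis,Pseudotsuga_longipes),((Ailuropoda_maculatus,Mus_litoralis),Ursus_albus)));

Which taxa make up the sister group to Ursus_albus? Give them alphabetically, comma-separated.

Ailuropoda_maculatus, Mus_litoralis

Ursus_albus attaches to the tree at the node subtending ((Ailuropoda_maculatus,Mus_litoralis),Ursus_albus).
The other lineage descending from that same node — the sister group — is (Ailuropoda_maculatus,Mus_litoralis); its 2 tips in alphabetical order are the answer.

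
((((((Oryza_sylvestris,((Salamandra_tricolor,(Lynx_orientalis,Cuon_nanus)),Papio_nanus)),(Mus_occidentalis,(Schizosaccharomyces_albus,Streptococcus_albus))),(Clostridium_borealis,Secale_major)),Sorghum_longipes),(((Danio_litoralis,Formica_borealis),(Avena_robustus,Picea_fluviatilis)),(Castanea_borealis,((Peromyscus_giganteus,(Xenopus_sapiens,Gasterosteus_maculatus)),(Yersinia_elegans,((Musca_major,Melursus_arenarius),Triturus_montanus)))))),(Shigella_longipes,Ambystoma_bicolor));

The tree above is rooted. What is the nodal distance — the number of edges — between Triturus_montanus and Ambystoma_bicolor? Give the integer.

9

The MRCA of Triturus_montanus and Ambystoma_bicolor is the root of the tree.
From Triturus_montanus up to that node: 7 branches. From Ambystoma_bicolor up to the same node: 2 branches. Total: 7 + 2 = 9.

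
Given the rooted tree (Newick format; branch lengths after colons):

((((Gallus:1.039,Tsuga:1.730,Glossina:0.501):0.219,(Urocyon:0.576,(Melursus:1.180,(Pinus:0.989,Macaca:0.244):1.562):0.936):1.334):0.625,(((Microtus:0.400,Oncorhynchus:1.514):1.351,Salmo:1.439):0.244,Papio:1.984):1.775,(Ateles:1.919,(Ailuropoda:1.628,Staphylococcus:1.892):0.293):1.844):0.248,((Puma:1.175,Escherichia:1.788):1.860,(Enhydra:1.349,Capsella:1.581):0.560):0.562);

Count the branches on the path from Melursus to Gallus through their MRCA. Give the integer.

The MRCA of Melursus and Gallus is the node subtending ((Gallus,Tsuga,Glossina),(Urocyon,(Melursus,(Pinus,Macaca)))).
From Melursus up to that node: 3 branches. From Gallus up to the same node: 2 branches. Total: 3 + 2 = 5.

5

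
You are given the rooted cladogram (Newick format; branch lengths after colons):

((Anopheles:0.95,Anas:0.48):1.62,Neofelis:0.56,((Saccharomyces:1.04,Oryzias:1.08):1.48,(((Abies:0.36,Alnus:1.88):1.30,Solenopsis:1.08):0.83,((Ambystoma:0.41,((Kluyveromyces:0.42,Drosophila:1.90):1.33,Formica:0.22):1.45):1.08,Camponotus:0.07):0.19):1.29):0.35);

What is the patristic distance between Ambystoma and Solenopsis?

The path runs Ambystoma → … → MRCA → … → Solenopsis; the MRCA is the node subtending (((Abies,Alnus),Solenopsis),((Ambystoma,((Kluyveromyces,Drosophila),Formica)),Camponotus)).
Branch lengths along that path: 0.41 + 1.08 + 0.19 + 0.83 + 1.08 = 3.59.

3.59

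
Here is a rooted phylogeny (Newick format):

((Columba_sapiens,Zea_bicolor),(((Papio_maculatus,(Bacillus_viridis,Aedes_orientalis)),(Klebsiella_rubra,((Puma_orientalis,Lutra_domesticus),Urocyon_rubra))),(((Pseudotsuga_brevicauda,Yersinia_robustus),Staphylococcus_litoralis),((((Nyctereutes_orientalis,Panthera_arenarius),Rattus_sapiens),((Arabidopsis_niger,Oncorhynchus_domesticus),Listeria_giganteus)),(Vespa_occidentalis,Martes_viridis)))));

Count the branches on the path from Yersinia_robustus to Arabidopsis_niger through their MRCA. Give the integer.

The MRCA of Yersinia_robustus and Arabidopsis_niger is the node subtending (((Pseudotsuga_brevicauda,Yersinia_robustus),Staphylococcus_litoralis),((((Nyctereutes_orientalis,Panthera_arenarius),Rattus_sapiens),((Arabidopsis_niger,Oncorhynchus_domesticus),Listeria_giganteus)),(Vespa_occidentalis,Martes_viridis))).
From Yersinia_robustus up to that node: 3 branches. From Arabidopsis_niger up to the same node: 5 branches. Total: 3 + 5 = 8.

8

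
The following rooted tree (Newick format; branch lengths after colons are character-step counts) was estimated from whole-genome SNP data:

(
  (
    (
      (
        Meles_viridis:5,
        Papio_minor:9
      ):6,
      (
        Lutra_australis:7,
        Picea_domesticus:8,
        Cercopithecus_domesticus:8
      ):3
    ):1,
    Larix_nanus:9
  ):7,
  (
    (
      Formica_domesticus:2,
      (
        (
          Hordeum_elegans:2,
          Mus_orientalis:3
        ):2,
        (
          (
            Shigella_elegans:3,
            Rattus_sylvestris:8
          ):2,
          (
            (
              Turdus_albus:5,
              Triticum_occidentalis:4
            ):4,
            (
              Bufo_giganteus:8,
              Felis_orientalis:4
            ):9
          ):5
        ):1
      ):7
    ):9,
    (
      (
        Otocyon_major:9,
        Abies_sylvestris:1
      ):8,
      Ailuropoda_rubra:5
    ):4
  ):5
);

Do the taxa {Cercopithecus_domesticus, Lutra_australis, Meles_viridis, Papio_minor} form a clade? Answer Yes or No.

No

The MRCA of the listed taxa subtends ((Meles_viridis,Papio_minor),(Lutra_australis,Picea_domesticus,Cercopithecus_domesticus)).
That clade also contains Picea_domesticus, which is not in the proposed group, so the group is not monophyletic.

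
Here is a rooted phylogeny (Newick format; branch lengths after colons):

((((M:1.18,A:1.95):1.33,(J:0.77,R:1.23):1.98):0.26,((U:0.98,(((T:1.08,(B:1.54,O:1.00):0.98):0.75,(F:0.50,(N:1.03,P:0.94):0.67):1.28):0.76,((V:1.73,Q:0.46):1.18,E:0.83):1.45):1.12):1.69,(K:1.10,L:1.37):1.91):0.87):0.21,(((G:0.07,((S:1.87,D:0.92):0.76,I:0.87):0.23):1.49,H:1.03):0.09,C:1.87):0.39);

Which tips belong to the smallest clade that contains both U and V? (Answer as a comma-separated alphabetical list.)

B, E, F, N, O, P, Q, T, U, V

Tracing U: it sits inside (U,(((T,(B,O)),(F,(N,P))),((V,Q),E))).
Tracing V: it sits inside (V,Q).
The smallest clade enclosing both is (U,(((T,(B,O)),(F,(N,P))),((V,Q),E))); the answer is its 10 terminal taxa in alphabetical order.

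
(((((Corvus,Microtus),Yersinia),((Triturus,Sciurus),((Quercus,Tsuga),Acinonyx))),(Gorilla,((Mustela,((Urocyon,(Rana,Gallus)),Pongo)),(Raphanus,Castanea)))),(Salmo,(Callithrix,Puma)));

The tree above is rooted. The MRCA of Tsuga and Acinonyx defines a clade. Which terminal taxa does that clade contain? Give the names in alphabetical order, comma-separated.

Tracing Tsuga: it sits inside (Quercus,Tsuga).
Tracing Acinonyx: it sits inside ((Quercus,Tsuga),Acinonyx).
The smallest clade enclosing both is ((Quercus,Tsuga),Acinonyx); the answer is its 3 terminal taxa in alphabetical order.

Acinonyx, Quercus, Tsuga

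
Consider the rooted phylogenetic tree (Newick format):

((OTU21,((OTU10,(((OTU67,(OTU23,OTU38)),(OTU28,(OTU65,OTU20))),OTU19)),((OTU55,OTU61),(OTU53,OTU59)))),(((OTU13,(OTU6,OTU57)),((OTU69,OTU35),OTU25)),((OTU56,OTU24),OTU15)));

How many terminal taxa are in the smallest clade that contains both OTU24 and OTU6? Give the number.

9

The MRCA of OTU24 and OTU6 is the node subtending (((OTU13,(OTU6,OTU57)),((OTU69,OTU35),OTU25)),((OTU56,OTU24),OTU15)).
That clade contains 9 terminal taxa: OTU13, OTU15, OTU24, OTU25, OTU35, OTU56, OTU57, OTU6, OTU69.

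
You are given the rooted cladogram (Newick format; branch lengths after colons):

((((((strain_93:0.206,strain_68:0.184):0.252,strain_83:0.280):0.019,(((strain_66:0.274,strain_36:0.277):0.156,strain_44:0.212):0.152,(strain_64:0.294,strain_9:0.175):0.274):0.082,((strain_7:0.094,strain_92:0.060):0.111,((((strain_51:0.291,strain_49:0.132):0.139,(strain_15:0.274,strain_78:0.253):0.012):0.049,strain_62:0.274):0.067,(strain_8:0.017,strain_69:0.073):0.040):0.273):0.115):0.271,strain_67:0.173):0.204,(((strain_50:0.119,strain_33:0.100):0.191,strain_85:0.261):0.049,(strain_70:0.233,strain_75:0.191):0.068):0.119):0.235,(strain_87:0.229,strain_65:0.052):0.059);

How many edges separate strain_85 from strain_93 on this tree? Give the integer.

8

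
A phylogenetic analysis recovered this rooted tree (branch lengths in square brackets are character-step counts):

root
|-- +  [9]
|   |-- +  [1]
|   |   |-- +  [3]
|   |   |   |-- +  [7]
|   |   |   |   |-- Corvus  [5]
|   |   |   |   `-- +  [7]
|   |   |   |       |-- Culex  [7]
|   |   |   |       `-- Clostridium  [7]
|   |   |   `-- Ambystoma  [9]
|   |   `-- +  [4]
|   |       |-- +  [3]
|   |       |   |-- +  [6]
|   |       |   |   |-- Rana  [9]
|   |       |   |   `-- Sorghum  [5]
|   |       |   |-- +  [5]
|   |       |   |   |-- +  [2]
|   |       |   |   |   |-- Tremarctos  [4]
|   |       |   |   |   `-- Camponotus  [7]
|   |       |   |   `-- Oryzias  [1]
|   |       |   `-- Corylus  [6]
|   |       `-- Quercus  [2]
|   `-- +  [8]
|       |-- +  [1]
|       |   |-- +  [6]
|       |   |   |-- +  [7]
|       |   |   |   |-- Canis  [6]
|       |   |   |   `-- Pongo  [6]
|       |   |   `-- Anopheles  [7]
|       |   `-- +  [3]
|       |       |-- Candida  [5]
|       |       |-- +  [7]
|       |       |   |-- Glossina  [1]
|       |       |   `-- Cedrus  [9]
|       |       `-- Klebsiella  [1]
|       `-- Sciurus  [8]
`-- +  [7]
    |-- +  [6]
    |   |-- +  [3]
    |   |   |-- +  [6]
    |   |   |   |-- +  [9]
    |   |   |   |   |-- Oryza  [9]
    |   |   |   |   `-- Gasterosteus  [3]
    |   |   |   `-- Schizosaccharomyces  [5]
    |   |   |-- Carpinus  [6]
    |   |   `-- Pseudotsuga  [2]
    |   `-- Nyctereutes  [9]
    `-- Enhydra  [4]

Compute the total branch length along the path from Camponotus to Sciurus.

The path runs Camponotus → … → MRCA → … → Sciurus; the MRCA is the node subtending ((((Corvus,(Culex,Clostridium)),Ambystoma),(((Rana,Sorghum),((Tremarctos,Camponotus),Oryzias),Corylus),Quercus)),((((Canis,Pongo),Anopheles),(Candida,(Glossina,Cedrus),Klebsiella)),Sciurus)).
Branch lengths along that path: 7 + 2 + 5 + 3 + 4 + 1 + 8 + 8 = 38.

38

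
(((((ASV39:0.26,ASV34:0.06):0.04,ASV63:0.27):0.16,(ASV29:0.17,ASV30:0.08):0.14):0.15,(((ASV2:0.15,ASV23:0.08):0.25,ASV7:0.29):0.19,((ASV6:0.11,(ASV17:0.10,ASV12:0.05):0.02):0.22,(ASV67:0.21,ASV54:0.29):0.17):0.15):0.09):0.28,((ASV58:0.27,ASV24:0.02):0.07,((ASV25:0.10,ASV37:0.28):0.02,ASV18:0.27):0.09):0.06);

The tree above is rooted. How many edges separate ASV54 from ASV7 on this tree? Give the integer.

5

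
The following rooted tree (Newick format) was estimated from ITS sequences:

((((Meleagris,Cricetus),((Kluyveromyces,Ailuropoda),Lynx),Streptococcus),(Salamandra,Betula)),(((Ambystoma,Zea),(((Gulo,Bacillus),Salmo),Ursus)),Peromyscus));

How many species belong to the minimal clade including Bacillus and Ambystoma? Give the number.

6

The MRCA of Bacillus and Ambystoma is the node subtending ((Ambystoma,Zea),(((Gulo,Bacillus),Salmo),Ursus)).
That clade contains 6 terminal taxa: Ambystoma, Bacillus, Gulo, Salmo, Ursus, Zea.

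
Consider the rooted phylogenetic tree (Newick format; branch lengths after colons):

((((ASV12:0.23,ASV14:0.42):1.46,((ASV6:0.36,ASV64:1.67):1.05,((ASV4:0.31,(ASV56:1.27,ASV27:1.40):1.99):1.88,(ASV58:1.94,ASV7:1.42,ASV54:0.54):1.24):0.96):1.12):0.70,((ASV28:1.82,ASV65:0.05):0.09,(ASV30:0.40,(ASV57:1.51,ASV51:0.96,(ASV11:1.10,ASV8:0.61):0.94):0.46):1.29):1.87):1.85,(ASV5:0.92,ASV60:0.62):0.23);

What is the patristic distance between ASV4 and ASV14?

6.15

The path runs ASV4 → … → MRCA → … → ASV14; the MRCA is the node subtending ((ASV12,ASV14),((ASV6,ASV64),((ASV4,(ASV56,ASV27)),(ASV58,ASV7,ASV54)))).
Branch lengths along that path: 0.31 + 1.88 + 0.96 + 1.12 + 1.46 + 0.42 = 6.15.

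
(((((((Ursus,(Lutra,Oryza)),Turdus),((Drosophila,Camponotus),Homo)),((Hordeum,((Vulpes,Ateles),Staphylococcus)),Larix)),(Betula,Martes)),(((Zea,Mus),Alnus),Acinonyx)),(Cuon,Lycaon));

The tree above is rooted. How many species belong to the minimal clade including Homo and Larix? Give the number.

The MRCA of Homo and Larix is the node subtending ((((Ursus,(Lutra,Oryza)),Turdus),((Drosophila,Camponotus),Homo)),((Hordeum,((Vulpes,Ateles),Staphylococcus)),Larix)).
That clade contains 12 terminal taxa: Ateles, Camponotus, Drosophila, Homo, Hordeum, Larix, Lutra, Oryza, Staphylococcus, Turdus, Ursus, Vulpes.

12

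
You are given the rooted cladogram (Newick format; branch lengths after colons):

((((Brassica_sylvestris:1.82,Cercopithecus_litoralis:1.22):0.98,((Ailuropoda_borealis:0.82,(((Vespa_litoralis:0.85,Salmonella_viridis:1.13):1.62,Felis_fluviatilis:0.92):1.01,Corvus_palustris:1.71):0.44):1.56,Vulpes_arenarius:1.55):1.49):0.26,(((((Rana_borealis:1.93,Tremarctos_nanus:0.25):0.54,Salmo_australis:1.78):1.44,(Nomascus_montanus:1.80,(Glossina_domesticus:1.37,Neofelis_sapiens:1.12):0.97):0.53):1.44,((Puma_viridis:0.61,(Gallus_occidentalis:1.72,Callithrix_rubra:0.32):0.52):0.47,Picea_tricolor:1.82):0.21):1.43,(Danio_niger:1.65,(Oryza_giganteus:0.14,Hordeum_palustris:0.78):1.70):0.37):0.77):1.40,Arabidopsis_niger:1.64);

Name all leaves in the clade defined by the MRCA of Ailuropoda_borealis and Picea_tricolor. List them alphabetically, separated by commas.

Tracing Ailuropoda_borealis: it sits inside (Ailuropoda_borealis,(((Vespa_litoralis,Salmonella_viridis),Felis_fluviatilis),Corvus_palustris)).
Tracing Picea_tricolor: it sits inside ((Puma_viridis,(Gallus_occidentalis,Callithrix_rubra)),Picea_tricolor).
The smallest clade enclosing both is (((Brassica_sylvestris,Cercopithecus_litoralis),((Ailuropoda_borealis,(((Vespa_litoralis,Salmonella_viridis),Felis_fluviatilis),Corvus_palustris)),Vulpes_arenarius)),(((((Rana_borealis,Tremarctos_nanus),Salmo_australis),(Nomascus_montanus,(Glossina_domesticus,Neofelis_sapiens))),((Puma_viridis,(Gallus_occidentalis,Callithrix_rubra)),Picea_tricolor)),(Danio_niger,(Oryza_giganteus,Hordeum_palustris)))); the answer is its 21 terminal taxa in alphabetical order.

Ailuropoda_borealis, Brassica_sylvestris, Callithrix_rubra, Cercopithecus_litoralis, Corvus_palustris, Danio_niger, Felis_fluviatilis, Gallus_occidentalis, Glossina_domesticus, Hordeum_palustris, Neofelis_sapiens, Nomascus_montanus, Oryza_giganteus, Picea_tricolor, Puma_viridis, Rana_borealis, Salmo_australis, Salmonella_viridis, Tremarctos_nanus, Vespa_litoralis, Vulpes_arenarius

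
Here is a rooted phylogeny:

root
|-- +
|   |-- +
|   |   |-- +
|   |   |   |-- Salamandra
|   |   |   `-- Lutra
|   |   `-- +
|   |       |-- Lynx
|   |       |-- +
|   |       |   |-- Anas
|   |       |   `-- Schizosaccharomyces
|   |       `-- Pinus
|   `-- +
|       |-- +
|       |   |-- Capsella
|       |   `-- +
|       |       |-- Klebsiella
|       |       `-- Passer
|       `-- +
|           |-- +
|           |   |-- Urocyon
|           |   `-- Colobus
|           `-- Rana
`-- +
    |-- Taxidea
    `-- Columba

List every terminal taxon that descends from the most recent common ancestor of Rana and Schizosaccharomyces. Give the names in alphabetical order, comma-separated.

Tracing Rana: it sits inside ((Urocyon,Colobus),Rana).
Tracing Schizosaccharomyces: it sits inside (Anas,Schizosaccharomyces).
The smallest clade enclosing both is (((Salamandra,Lutra),(Lynx,(Anas,Schizosaccharomyces),Pinus)),((Capsella,(Klebsiella,Passer)),((Urocyon,Colobus),Rana))); the answer is its 12 terminal taxa in alphabetical order.

Anas, Capsella, Colobus, Klebsiella, Lutra, Lynx, Passer, Pinus, Rana, Salamandra, Schizosaccharomyces, Urocyon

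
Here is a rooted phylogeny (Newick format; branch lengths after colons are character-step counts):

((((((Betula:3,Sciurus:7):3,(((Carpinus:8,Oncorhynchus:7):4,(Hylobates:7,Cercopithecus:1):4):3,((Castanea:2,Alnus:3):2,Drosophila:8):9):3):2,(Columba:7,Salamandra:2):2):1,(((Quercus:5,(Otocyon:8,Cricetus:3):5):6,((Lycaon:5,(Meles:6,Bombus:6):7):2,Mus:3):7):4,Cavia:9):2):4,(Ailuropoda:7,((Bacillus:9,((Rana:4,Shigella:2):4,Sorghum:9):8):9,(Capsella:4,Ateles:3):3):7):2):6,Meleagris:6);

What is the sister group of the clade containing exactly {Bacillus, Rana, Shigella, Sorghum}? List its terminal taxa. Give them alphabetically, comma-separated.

Ateles, Capsella

The clade containing exactly {Bacillus, Rana, Shigella, Sorghum} attaches to the tree at the node subtending ((Bacillus,((Rana,Shigella),Sorghum)),(Capsella,Ateles)).
The other lineage descending from that same node — the sister group — is (Capsella,Ateles); its 2 tips in alphabetical order are the answer.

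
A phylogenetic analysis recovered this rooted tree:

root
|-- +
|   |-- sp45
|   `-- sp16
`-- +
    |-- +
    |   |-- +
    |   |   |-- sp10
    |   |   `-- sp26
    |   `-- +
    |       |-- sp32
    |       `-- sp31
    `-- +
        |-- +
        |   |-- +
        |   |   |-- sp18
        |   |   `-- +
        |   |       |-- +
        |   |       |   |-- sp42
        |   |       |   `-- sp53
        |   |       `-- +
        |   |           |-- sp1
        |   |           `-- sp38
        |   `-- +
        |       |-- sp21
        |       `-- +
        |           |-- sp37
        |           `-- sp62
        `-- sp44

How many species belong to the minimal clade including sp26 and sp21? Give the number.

13

The MRCA of sp26 and sp21 is the node subtending (((sp10,sp26),(sp32,sp31)),(((sp18,((sp42,sp53),(sp1,sp38))),(sp21,(sp37,sp62))),sp44)).
That clade contains 13 terminal taxa: sp1, sp10, sp18, sp21, sp26, sp31, sp32, sp37, sp38, sp42, sp44, sp53, sp62.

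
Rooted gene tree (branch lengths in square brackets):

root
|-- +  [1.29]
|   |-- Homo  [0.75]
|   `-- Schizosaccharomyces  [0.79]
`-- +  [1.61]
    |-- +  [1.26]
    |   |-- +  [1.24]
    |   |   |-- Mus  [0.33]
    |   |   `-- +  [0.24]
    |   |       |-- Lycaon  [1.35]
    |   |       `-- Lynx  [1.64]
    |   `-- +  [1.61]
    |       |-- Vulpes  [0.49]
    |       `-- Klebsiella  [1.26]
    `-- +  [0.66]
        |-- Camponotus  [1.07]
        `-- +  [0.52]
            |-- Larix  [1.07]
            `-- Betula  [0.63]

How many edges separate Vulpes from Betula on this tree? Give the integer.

6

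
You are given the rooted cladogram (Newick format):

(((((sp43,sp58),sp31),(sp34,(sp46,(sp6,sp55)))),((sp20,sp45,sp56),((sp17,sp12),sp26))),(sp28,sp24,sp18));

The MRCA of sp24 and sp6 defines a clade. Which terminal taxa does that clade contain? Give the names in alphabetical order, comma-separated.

Tracing sp24: it sits inside (sp28,sp24,sp18).
Tracing sp6: it sits inside (sp6,sp55).
The smallest clade enclosing both is the whole tree (their MRCA is the root), so the answer is all 16 tips in alphabetical order.

sp12, sp17, sp18, sp20, sp24, sp26, sp28, sp31, sp34, sp43, sp45, sp46, sp55, sp56, sp58, sp6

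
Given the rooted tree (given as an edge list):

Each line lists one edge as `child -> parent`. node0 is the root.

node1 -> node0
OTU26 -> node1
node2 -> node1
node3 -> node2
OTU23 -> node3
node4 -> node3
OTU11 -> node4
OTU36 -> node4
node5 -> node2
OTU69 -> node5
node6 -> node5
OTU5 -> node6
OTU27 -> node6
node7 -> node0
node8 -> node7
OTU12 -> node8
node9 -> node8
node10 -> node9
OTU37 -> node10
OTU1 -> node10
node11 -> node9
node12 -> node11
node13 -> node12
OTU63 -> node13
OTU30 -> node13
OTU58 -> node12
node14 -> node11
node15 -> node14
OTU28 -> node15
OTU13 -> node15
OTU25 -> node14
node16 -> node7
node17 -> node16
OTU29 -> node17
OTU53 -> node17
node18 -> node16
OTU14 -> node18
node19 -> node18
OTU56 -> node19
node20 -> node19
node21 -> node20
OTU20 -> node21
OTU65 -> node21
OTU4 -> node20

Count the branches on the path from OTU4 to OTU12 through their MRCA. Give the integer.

7

The MRCA of OTU4 and OTU12 is the node subtending ((OTU12,((OTU37,OTU1),(((OTU63,OTU30),OTU58),((OTU28,OTU13),OTU25)))),((OTU29,OTU53),(OTU14,(OTU56,((OTU20,OTU65),OTU4))))).
From OTU4 up to that node: 5 branches. From OTU12 up to the same node: 2 branches. Total: 5 + 2 = 7.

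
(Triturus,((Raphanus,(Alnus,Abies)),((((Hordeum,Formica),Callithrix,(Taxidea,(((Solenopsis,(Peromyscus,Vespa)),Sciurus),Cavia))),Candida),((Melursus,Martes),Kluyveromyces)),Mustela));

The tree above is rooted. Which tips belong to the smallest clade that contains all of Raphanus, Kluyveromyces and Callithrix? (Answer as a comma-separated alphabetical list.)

Abies, Alnus, Callithrix, Candida, Cavia, Formica, Hordeum, Kluyveromyces, Martes, Melursus, Mustela, Peromyscus, Raphanus, Sciurus, Solenopsis, Taxidea, Vespa

Tracing Raphanus: it sits inside (Raphanus,(Alnus,Abies)).
Tracing Kluyveromyces: it sits inside ((Melursus,Martes),Kluyveromyces).
Tracing Callithrix: it sits inside ((Hordeum,Formica),Callithrix,(Taxidea,(((Solenopsis,(Peromyscus,Vespa)),Sciurus),Cavia))).
The smallest clade enclosing all 3 is ((Raphanus,(Alnus,Abies)),((((Hordeum,Formica),Callithrix,(Taxidea,(((Solenopsis,(Peromyscus,Vespa)),Sciurus),Cavia))),Candida),((Melursus,Martes),Kluyveromyces)),Mustela); the answer is its 17 terminal taxa in alphabetical order.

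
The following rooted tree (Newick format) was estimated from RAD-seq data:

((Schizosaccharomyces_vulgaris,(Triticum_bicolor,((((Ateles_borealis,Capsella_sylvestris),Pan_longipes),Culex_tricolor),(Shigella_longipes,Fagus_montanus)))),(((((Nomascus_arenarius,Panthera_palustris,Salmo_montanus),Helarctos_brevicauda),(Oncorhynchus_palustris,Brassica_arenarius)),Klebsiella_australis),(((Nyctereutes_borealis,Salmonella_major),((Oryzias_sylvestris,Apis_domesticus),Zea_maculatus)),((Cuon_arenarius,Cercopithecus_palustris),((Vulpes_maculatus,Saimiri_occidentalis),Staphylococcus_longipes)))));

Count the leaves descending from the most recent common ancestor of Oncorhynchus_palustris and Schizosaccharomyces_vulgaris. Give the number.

25

The MRCA of Oncorhynchus_palustris and Schizosaccharomyces_vulgaris is the root, so the clade is the entire tree.
That clade contains 25 terminal taxa: Apis_domesticus, Ateles_borealis, Brassica_arenarius, Capsella_sylvestris, Cercopithecus_palustris, Culex_tricolor, Cuon_arenarius, Fagus_montanus, Helarctos_brevicauda, Klebsiella_australis, Nomascus_arenarius, Nyctereutes_borealis, Oncorhynchus_palustris, Oryzias_sylvestris, Pan_longipes, Panthera_palustris, Saimiri_occidentalis, Salmo_montanus, Salmonella_major, Schizosaccharomyces_vulgaris, Shigella_longipes, Staphylococcus_longipes, Triticum_bicolor, Vulpes_maculatus, Zea_maculatus.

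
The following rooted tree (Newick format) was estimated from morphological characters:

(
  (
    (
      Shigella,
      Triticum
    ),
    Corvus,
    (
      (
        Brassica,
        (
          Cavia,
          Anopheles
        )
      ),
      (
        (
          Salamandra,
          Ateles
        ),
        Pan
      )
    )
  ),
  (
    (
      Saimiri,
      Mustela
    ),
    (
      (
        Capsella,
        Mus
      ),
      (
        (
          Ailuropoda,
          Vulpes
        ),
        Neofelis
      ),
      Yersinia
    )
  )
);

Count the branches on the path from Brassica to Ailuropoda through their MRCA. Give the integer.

The MRCA of Brassica and Ailuropoda is the root of the tree.
From Brassica up to that node: 4 branches. From Ailuropoda up to the same node: 5 branches. Total: 4 + 5 = 9.

9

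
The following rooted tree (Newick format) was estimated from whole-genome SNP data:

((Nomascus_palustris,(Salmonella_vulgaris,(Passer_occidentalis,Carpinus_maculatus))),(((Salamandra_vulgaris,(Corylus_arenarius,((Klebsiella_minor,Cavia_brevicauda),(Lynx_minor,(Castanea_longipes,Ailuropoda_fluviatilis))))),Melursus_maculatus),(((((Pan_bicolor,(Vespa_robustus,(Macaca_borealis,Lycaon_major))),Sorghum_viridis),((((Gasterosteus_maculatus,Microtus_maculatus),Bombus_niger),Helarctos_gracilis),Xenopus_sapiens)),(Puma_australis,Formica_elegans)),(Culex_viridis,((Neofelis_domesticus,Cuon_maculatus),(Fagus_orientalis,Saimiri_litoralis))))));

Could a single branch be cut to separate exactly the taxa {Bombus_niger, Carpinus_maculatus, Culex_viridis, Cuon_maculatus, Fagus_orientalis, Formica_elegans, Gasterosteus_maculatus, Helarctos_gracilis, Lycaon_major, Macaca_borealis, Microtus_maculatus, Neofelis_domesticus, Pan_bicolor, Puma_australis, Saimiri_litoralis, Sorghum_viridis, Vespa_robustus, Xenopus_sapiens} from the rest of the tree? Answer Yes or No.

The MRCA of the listed taxa is the root, so the smallest clade containing them is the whole tree.
That clade also contains Ailuropoda_fluviatilis, Castanea_longipes, Cavia_brevicauda, Corylus_arenarius, Klebsiella_minor, Lynx_minor, Melursus_maculatus, Nomascus_palustris, Passer_occidentalis, Salamandra_vulgaris, Salmonella_vulgaris, which are not in the proposed group, so the group is not monophyletic.

No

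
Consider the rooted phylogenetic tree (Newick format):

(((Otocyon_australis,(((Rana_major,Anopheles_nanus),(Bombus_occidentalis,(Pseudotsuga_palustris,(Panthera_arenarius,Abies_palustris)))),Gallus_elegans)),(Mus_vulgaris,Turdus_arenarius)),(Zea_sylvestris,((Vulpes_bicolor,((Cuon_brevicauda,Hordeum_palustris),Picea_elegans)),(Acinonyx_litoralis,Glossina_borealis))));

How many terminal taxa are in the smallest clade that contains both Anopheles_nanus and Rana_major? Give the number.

The MRCA of Anopheles_nanus and Rana_major is the node subtending (Rana_major,Anopheles_nanus).
That clade contains 2 terminal taxa: Anopheles_nanus, Rana_major.

2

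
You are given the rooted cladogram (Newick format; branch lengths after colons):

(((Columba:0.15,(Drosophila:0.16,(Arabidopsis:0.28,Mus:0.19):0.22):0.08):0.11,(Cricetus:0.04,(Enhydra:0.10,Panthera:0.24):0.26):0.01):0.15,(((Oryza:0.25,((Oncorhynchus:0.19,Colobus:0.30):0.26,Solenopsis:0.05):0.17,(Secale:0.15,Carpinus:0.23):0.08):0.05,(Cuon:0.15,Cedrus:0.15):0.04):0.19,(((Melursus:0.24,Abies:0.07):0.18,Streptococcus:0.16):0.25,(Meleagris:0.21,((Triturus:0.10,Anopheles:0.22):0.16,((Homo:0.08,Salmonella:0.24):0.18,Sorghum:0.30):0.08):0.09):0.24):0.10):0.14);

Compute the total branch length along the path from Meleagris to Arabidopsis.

1.53

The path runs Meleagris → … → MRCA → … → Arabidopsis; the MRCA is the root of the tree.
Branch lengths along that path: 0.21 + 0.24 + 0.10 + 0.14 + 0.15 + 0.11 + 0.08 + 0.22 + 0.28 = 1.53.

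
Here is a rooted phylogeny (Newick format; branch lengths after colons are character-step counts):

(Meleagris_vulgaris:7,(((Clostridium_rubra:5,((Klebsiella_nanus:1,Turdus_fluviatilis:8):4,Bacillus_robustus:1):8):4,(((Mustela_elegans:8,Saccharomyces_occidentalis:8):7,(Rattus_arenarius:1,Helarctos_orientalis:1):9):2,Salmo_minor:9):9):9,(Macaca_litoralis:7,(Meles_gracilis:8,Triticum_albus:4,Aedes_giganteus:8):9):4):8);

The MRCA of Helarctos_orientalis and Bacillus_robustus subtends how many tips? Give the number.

The MRCA of Helarctos_orientalis and Bacillus_robustus is the node subtending ((Clostridium_rubra,((Klebsiella_nanus,Turdus_fluviatilis),Bacillus_robustus)),(((Mustela_elegans,Saccharomyces_occidentalis),(Rattus_arenarius,Helarctos_orientalis)),Salmo_minor)).
That clade contains 9 terminal taxa: Bacillus_robustus, Clostridium_rubra, Helarctos_orientalis, Klebsiella_nanus, Mustela_elegans, Rattus_arenarius, Saccharomyces_occidentalis, Salmo_minor, Turdus_fluviatilis.

9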